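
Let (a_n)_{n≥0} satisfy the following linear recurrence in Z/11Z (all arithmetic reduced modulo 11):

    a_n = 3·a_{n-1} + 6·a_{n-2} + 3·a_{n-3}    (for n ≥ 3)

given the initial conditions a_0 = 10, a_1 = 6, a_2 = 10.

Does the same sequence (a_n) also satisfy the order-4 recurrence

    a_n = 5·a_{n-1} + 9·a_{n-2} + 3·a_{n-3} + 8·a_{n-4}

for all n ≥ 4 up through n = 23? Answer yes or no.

Terms a_0..a_23: 10, 6, 10, 8, 3, 10, 6, 10, 8, 3, 10, 6, 10, 8, 3, 10, 6, 10, 8, 3, 10, 6, 10, 8
n=4: candidate gives 8, actual a_4 = 3 ✗

no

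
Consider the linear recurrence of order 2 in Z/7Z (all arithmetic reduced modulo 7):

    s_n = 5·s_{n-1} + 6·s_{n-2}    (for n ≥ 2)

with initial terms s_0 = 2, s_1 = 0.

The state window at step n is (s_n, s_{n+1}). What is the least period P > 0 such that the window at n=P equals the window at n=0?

14

n=0: window = (2, 0)
n=1: window = (0, 5)
n=2: window = (5, 4)
n=3: window = (4, 1)
n=4: window = (1, 1)
n=5: window = (1, 4)
n=6: window = (4, 5)
n=7: window = (5, 0)
n=8: window = (0, 2)
n=9: window = (2, 3)
n=10: window = (3, 6)
n=11: window = (6, 6)
n=12: window = (6, 3)
n=13: window = (3, 2)
n=14: window = (2, 0)
window at n=14 equals window at n=0 → period = 14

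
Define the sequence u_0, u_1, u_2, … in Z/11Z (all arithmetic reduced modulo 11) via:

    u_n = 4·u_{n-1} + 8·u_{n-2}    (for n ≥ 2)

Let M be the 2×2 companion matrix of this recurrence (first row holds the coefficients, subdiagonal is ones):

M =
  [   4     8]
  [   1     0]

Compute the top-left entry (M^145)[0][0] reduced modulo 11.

1

(M^145)[0][0] is the top entry after applying M 145 times to the unit state (1, 0). Equivalently it is h_{146} for the auxiliary sequence (h_n) obeying the same recurrence with h_1 = 1 and h_i = 0 for 0 ≤ i < 1:
h_2 = 4·1 + 8·0 = 4
h_3 = 4·4 + 8·1 = 2
h_4 = 4·2 + 8·4 = 7
h_5 = 4·7 + 8·2 = 0
h_6 = 4·0 + 8·7 = 1
(h_5, h_6) = (0, 1) = (h_0, h_1), so the sequence has period 5.
146 ≡ 1 (mod 5), hence h_146 = h_1 = 1.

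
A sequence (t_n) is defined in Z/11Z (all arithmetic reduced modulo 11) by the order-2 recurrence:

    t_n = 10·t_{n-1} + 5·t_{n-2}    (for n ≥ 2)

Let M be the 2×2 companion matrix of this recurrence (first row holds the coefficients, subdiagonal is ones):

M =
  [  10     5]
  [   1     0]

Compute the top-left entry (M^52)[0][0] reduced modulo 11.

6

(M^52)[0][0] is the top entry after applying M 52 times to the unit state (1, 0). Equivalently it is h_{53} for the auxiliary sequence (h_n) obeying the same recurrence with h_1 = 1 and h_i = 0 for 0 ≤ i < 1:
h_2 = 10·1 + 5·0 = 10
h_3 = 10·10 + 5·1 = 6
h_4 = 10·6 + 5·10 = 0
h_5 = 10·0 + 5·6 = 8
h_6 = 10·8 + 5·0 = 3
h_7 = 10·3 + 5·8 = 4
h_8 = 10·4 + 5·3 = 0
h_9 = 10·0 + 5·4 = 9
h_10 = 10·9 + 5·0 = 2
h_11 = 10·2 + 5·9 = 10
h_12 = 10·10 + 5·2 = 0
h_13 = 10·0 + 5·10 = 6
h_14 = 10·6 + 5·0 = 5
h_15 = 10·5 + 5·6 = 3
h_16 = 10·3 + 5·5 = 0
h_17 = 10·0 + 5·3 = 4
h_18 = 10·4 + 5·0 = 7
h_19 = 10·7 + 5·4 = 2
h_20 = 10·2 + 5·7 = 0
h_21 = 10·0 + 5·2 = 10
h_22 = 10·10 + 5·0 = 1
h_23 = 10·1 + 5·10 = 5
h_24 = 10·5 + 5·1 = 0
h_25 = 10·0 + 5·5 = 3
h_26 = 10·3 + 5·0 = 8
h_27 = 10·8 + 5·3 = 7
h_28 = 10·7 + 5·8 = 0
h_29 = 10·0 + 5·7 = 2
h_30 = 10·2 + 5·0 = 9
h_31 = 10·9 + 5·2 = 1
h_32 = 10·1 + 5·9 = 0
h_33 = 10·0 + 5·1 = 5
h_34 = 10·5 + 5·0 = 6
h_35 = 10·6 + 5·5 = 8
h_36 = 10·8 + 5·6 = 0
h_37 = 10·0 + 5·8 = 7
h_38 = 10·7 + 5·0 = 4
h_39 = 10·4 + 5·7 = 9
h_40 = 10·9 + 5·4 = 0
h_41 = 10·0 + 5·9 = 1
h_42 = 10·1 + 5·0 = 10
h_43 = 10·10 + 5·1 = 6
h_44 = 10·6 + 5·10 = 0
h_45 = 10·0 + 5·6 = 8
h_46 = 10·8 + 5·0 = 3
h_47 = 10·3 + 5·8 = 4
h_48 = 10·4 + 5·3 = 0
h_49 = 10·0 + 5·4 = 9
h_50 = 10·9 + 5·0 = 2
h_51 = 10·2 + 5·9 = 10
h_52 = 10·10 + 5·2 = 0
h_53 = 10·0 + 5·10 = 6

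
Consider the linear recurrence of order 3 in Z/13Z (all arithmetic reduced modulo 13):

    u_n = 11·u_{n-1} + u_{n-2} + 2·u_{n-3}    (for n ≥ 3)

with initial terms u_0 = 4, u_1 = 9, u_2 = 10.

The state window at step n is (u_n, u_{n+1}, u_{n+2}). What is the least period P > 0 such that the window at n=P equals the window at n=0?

12

n=0: window = (4, 9, 10)
n=1: window = (9, 10, 10)
n=2: window = (10, 10, 8)
n=3: window = (10, 8, 1)
n=4: window = (8, 1, 0)
n=5: window = (1, 0, 4)
n=6: window = (0, 4, 7)
n=7: window = (4, 7, 3)
n=8: window = (7, 3, 9)
n=9: window = (3, 9, 12)
n=10: window = (9, 12, 4)
n=11: window = (12, 4, 9)
n=12: window = (4, 9, 10)
window at n=12 equals window at n=0 → period = 12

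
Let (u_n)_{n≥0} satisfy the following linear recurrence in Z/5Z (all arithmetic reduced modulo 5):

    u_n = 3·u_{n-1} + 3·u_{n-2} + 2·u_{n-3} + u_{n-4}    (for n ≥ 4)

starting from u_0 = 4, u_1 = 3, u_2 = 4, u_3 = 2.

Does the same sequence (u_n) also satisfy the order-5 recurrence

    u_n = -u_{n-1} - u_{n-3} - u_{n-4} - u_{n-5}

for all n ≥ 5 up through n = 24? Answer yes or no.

yes

Terms u_0..u_24: 4, 3, 4, 2, 3, 1, 0, 1, 3, 3, 0, 1, 2, 2, 4, 3, 2, 0, 1, 0, 0, 2, 2, 2, 1
n=5: candidate gives 1, actual u_5 = 1 ✓
n=6: candidate gives 0, actual u_6 = 0 ✓
n=7: candidate gives 1, actual u_7 = 1 ✓
n=8: candidate gives 3, actual u_8 = 3 ✓
n=9: candidate gives 3, actual u_9 = 3 ✓
n=10: candidate gives 0, actual u_10 = 0 ✓
n=11: candidate gives 1, actual u_11 = 1 ✓
n=12: candidate gives 2, actual u_12 = 2 ✓
n=13: candidate gives 2, actual u_13 = 2 ✓
n=14: candidate gives 4, actual u_14 = 4 ✓
n=15: candidate gives 3, actual u_15 = 3 ✓
n=16: candidate gives 2, actual u_16 = 2 ✓
n=17: candidate gives 0, actual u_17 = 0 ✓
n=18: candidate gives 1, actual u_18 = 1 ✓
n=19: candidate gives 0, actual u_19 = 0 ✓
n=20: candidate gives 0, actual u_20 = 0 ✓
n=21: candidate gives 2, actual u_21 = 2 ✓
n=22: candidate gives 2, actual u_22 = 2 ✓
n=23: candidate gives 2, actual u_23 = 2 ✓
n=24: candidate gives 1, actual u_24 = 1 ✓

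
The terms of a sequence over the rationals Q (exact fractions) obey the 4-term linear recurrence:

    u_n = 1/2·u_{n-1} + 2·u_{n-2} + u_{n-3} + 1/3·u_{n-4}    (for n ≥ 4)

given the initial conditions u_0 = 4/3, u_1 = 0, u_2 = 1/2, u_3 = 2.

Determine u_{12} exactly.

9593221/20736

u_4 = 1/2·2 + 2·1/2 + 1·0 + 1/3·4/3 = 22/9
u_5 = 1/2·22/9 + 2·2 + 1·1/2 + 1/3·0 = 103/18
u_6 = 1/2·103/18 + 2·22/9 + 1·2 + 1/3·1/2 = 119/12
u_7 = 1/2·119/12 + 2·103/18 + 1·22/9 + 1/3·2 = 1405/72
u_8 = 1/2·1405/72 + 2·119/12 + 1·103/18 + 1/3·22/9 = 15607/432
u_9 = 1/2·15607/432 + 2·1405/72 + 1·119/12 + 1/3·103/18 = 59543/864
u_10 = 1/2·59543/864 + 2·15607/432 + 1·1405/72 + 1/3·119/12 = 223831/1728
u_11 = 1/2·223831/1728 + 2·59543/864 + 1·15607/432 + 1/3·1405/72 = 847511/3456
u_12 = 1/2·847511/3456 + 2·223831/1728 + 1·59543/864 + 1/3·15607/432 = 9593221/20736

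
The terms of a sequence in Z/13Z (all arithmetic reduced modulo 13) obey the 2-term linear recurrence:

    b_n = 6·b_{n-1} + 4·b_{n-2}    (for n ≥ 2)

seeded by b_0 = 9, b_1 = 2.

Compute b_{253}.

b_2 = 6·2 + 4·9 = 9
b_3 = 6·9 + 4·2 = 10
b_4 = 6·10 + 4·9 = 5
b_5 = 6·5 + 4·10 = 5
b_6 = 6·5 + 4·5 = 11
b_7 = 6·11 + 4·5 = 8
b_8 = 6·8 + 4·11 = 1
b_9 = 6·1 + 4·8 = 12
b_10 = 6·12 + 4·1 = 11
b_11 = 6·11 + 4·12 = 10
b_12 = 6·10 + 4·11 = 0
b_13 = 6·0 + 4·10 = 1
b_14 = 6·1 + 4·0 = 6
b_15 = 6·6 + 4·1 = 1
b_16 = 6·1 + 4·6 = 4
b_17 = 6·4 + 4·1 = 2
b_18 = 6·2 + 4·4 = 2
b_19 = 6·2 + 4·2 = 7
b_20 = 6·7 + 4·2 = 11
b_21 = 6·11 + 4·7 = 3
b_22 = 6·3 + 4·11 = 10
b_23 = 6·10 + 4·3 = 7
b_24 = 6·7 + 4·10 = 4
b_25 = 6·4 + 4·7 = 0
b_26 = 6·0 + 4·4 = 3
b_27 = 6·3 + 4·0 = 5
b_28 = 6·5 + 4·3 = 3
b_29 = 6·3 + 4·5 = 12
b_30 = 6·12 + 4·3 = 6
b_31 = 6·6 + 4·12 = 6
b_32 = 6·6 + 4·6 = 8
b_33 = 6·8 + 4·6 = 7
b_34 = 6·7 + 4·8 = 9
b_35 = 6·9 + 4·7 = 4
b_36 = 6·4 + 4·9 = 8
b_37 = 6·8 + 4·4 = 12
b_38 = 6·12 + 4·8 = 0
b_39 = 6·0 + 4·12 = 9
b_40 = 6·9 + 4·0 = 2
(b_39, b_40) = (9, 2) = (b_0, b_1), so the sequence has period 39.
253 ≡ 19 (mod 39), hence b_253 = b_19 = 7.

7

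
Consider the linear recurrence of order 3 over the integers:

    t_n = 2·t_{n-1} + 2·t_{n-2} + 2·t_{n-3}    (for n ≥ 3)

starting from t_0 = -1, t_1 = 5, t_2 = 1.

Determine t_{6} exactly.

256

t_3 = 2·1 + 2·5 + 2·-1 = 10
t_4 = 2·10 + 2·1 + 2·5 = 32
t_5 = 2·32 + 2·10 + 2·1 = 86
t_6 = 2·86 + 2·32 + 2·10 = 256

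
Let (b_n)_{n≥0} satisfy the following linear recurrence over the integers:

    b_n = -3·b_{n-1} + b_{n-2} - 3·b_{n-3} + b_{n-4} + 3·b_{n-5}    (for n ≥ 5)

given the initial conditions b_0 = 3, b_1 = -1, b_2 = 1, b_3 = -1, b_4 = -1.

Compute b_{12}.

-41861

b_5 = -3·-1 + 1·-1 + -3·1 + 1·-1 + 3·3 = 7
b_6 = -3·7 + 1·-1 + -3·-1 + 1·1 + 3·-1 = -21
b_7 = -3·-21 + 1·7 + -3·-1 + 1·-1 + 3·1 = 75
b_8 = -3·75 + 1·-21 + -3·7 + 1·-1 + 3·-1 = -271
b_9 = -3·-271 + 1·75 + -3·-21 + 1·7 + 3·-1 = 955
b_10 = -3·955 + 1·-271 + -3·75 + 1·-21 + 3·7 = -3361
b_11 = -3·-3361 + 1·955 + -3·-271 + 1·75 + 3·-21 = 11863
b_12 = -3·11863 + 1·-3361 + -3·955 + 1·-271 + 3·75 = -41861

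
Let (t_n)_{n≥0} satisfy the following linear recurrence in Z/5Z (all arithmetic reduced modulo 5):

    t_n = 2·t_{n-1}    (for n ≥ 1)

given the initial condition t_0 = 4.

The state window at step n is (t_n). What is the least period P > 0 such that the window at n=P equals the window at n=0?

4

n=0: window = (4)
n=1: window = (3)
n=2: window = (1)
n=3: window = (2)
n=4: window = (4)
window at n=4 equals window at n=0 → period = 4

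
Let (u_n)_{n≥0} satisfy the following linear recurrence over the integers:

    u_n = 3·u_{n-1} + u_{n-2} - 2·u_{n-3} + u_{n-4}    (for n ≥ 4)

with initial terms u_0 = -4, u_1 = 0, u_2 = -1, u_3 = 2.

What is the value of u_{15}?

548696

u_4 = 3·2 + 1·-1 + -2·0 + 1·-4 = 1
u_5 = 3·1 + 1·2 + -2·-1 + 1·0 = 7
u_6 = 3·7 + 1·1 + -2·2 + 1·-1 = 17
u_7 = 3·17 + 1·7 + -2·1 + 1·2 = 58
u_8 = 3·58 + 1·17 + -2·7 + 1·1 = 178
u_9 = 3·178 + 1·58 + -2·17 + 1·7 = 565
u_10 = 3·565 + 1·178 + -2·58 + 1·17 = 1774
u_11 = 3·1774 + 1·565 + -2·178 + 1·58 = 5589
u_12 = 3·5589 + 1·1774 + -2·565 + 1·178 = 17589
u_13 = 3·17589 + 1·5589 + -2·1774 + 1·565 = 55373
u_14 = 3·55373 + 1·17589 + -2·5589 + 1·1774 = 174304
u_15 = 3·174304 + 1·55373 + -2·17589 + 1·5589 = 548696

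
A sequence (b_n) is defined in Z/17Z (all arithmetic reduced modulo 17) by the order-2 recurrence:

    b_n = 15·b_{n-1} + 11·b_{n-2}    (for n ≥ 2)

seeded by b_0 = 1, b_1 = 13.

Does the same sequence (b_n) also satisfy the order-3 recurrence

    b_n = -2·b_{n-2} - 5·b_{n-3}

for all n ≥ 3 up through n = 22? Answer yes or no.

Terms b_0..b_22: 1, 13, 2, 3, 16, 1, 4, 3, 4, 8, 11, 15, 6, 0, 15, 4, 4, 2, 6, 10, 12, 1, 11
n=3: candidate gives 3, actual b_3 = 3 ✓
n=4: candidate gives 16, actual b_4 = 16 ✓
n=5: candidate gives 1, actual b_5 = 1 ✓
n=6: candidate gives 4, actual b_6 = 4 ✓
n=7: candidate gives 3, actual b_7 = 3 ✓
n=8: candidate gives 4, actual b_8 = 4 ✓
n=9: candidate gives 8, actual b_9 = 8 ✓
n=10: candidate gives 11, actual b_10 = 11 ✓
n=11: candidate gives 15, actual b_11 = 15 ✓
n=12: candidate gives 6, actual b_12 = 6 ✓
n=13: candidate gives 0, actual b_13 = 0 ✓
n=14: candidate gives 15, actual b_14 = 15 ✓
n=15: candidate gives 4, actual b_15 = 4 ✓
n=16: candidate gives 4, actual b_16 = 4 ✓
n=17: candidate gives 2, actual b_17 = 2 ✓
n=18: candidate gives 6, actual b_18 = 6 ✓
n=19: candidate gives 10, actual b_19 = 10 ✓
n=20: candidate gives 12, actual b_20 = 12 ✓
n=21: candidate gives 1, actual b_21 = 1 ✓
n=22: candidate gives 11, actual b_22 = 11 ✓

yes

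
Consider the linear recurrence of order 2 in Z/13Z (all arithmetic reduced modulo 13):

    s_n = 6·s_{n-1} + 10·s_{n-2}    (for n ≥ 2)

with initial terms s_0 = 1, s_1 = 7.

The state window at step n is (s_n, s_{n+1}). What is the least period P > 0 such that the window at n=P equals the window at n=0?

42

n=0: window = (1, 7)
n=1: window = (7, 0)
n=2: window = (0, 5)
n=3: window = (5, 4)
n=4: window = (4, 9)
n=5: window = (9, 3)
n=6: window = (3, 4)
n=7: window = (4, 2)
n=8: window = (2, 0)
n=9: window = (0, 7)
n=10: window = (7, 3)
n=11: window = (3, 10)
n=12: window = (10, 12)
n=13: window = (12, 3)
n=14: window = (3, 8)
n=15: window = (8, 0)
n=16: window = (0, 2)
n=17: window = (2, 12)
n=18: window = (12, 1)
n=19: window = (1, 9)
n=20: window = (9, 12)
n=21: window = (12, 6)
n=22: window = (6, 0)
n=23: window = (0, 8)
n=24: window = (8, 9)
n=25: window = (9, 4)
n=26: window = (4, 10)
n=27: window = (10, 9)
n=28: window = (9, 11)
n=29: window = (11, 0)
n=30: window = (0, 6)
n=31: window = (6, 10)
n=32: window = (10, 3)
n=33: window = (3, 1)
n=34: window = (1, 10)
n=35: window = (10, 5)
n=36: window = (5, 0)
n=37: window = (0, 11)
n=38: window = (11, 1)
n=39: window = (1, 12)
n=40: window = (12, 4)
n=41: window = (4, 1)
n=42: window = (1, 7)
window at n=42 equals window at n=0 → period = 42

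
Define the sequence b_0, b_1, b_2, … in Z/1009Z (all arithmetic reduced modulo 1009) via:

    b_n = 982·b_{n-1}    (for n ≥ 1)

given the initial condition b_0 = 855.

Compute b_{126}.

b_1 = 982·855 = 122
b_2 = 982·122 = 742
b_3 = 982·742 = 146
b_4 = 982·146 = 94
b_5 = 982·94 = 489
b_6 = 982·489 = 923
b_7 = 982·923 = 304
b_8 = 982·304 = 873
b_9 = 982·873 = 645
b_10 = 982·645 = 747
b_11 = 982·747 = 11
b_12 = 982·11 = 712
b_13 = 982·712 = 956
b_14 = 982·956 = 422
b_15 = 982·422 = 714
b_16 = 982·714 = 902
b_17 = 982·902 = 871
b_18 = 982·871 = 699
b_19 = 982·699 = 298
b_20 = 982·298 = 26
b_21 = 982·26 = 307
b_22 = 982·307 = 792
b_23 = 982·792 = 814
b_24 = 982·814 = 220
b_25 = 982·220 = 114
b_26 = 982·114 = 958
b_27 = 982·958 = 368
b_28 = 982·368 = 154
b_29 = 982·154 = 887
b_30 = 982·887 = 267
b_31 = 982·267 = 863
b_32 = 982·863 = 915
b_33 = 982·915 = 520
b_34 = 982·520 = 86
b_35 = 982·86 = 705
b_36 = 982·705 = 136
b_37 = 982·136 = 364
b_38 = 982·364 = 262
b_39 = 982·262 = 998
b_40 = 982·998 = 297
b_41 = 982·297 = 53
b_42 = 982·53 = 587
b_43 = 982·587 = 295
b_44 = 982·295 = 107
b_45 = 982·107 = 138
b_46 = 982·138 = 310
b_47 = 982·310 = 711
b_48 = 982·711 = 983
b_49 = 982·983 = 702
b_50 = 982·702 = 217
b_51 = 982·217 = 195
b_52 = 982·195 = 789
b_53 = 982·789 = 895
b_54 = 982·895 = 51
b_55 = 982·51 = 641
b_56 = 982·641 = 855
(b_56) = (855) = (b_0), so the sequence has period 56.
126 ≡ 14 (mod 56), hence b_126 = b_14 = 422.

422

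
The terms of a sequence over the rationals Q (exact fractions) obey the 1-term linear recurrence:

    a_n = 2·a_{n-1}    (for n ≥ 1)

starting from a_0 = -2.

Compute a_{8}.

a_1 = 2·-2 = -4
a_2 = 2·-4 = -8
a_3 = 2·-8 = -16
a_4 = 2·-16 = -32
a_5 = 2·-32 = -64
a_6 = 2·-64 = -128
a_7 = 2·-128 = -256
a_8 = 2·-256 = -512

-512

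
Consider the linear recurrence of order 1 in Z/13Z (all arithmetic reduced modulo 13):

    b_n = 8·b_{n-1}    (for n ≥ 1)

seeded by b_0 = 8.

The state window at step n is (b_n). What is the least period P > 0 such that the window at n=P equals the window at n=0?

n=0: window = (8)
n=1: window = (12)
n=2: window = (5)
n=3: window = (1)
n=4: window = (8)
window at n=4 equals window at n=0 → period = 4

4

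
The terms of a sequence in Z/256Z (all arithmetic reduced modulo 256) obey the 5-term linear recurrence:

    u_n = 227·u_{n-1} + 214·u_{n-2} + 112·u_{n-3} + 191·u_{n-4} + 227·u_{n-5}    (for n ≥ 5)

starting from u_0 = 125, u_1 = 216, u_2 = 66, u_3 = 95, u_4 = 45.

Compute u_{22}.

28

u_5 = 227·45 + 214·95 + 112·66 + 191·216 + 227·125 = 48
u_6 = 227·48 + 214·45 + 112·95 + 191·66 + 227·216 = 132
u_7 = 227·132 + 214·48 + 112·45 + 191·95 + 227·66 = 67
u_8 = 227·67 + 214·132 + 112·48 + 191·45 + 227·95 = 145
u_9 = 227·145 + 214·67 + 112·132 + 191·48 + 227·45 = 12
u_10 = 227·12 + 214·145 + 112·67 + 191·132 + 227·48 = 54
u_11 = 227·54 + 214·12 + 112·145 + 191·67 + 227·132 = 99
u_12 = 227·99 + 214·54 + 112·12 + 191·145 + 227·67 = 197
u_13 = 227·197 + 214·99 + 112·54 + 191·12 + 227·145 = 152
u_14 = 227·152 + 214·197 + 112·99 + 191·54 + 227·12 = 180
u_15 = 227·180 + 214·152 + 112·197 + 191·99 + 227·54 = 155
u_16 = 227·155 + 214·180 + 112·152 + 191·197 + 227·99 = 45
u_17 = 227·45 + 214·155 + 112·180 + 191·152 + 227·197 = 80
u_18 = 227·80 + 214·45 + 112·155 + 191·180 + 227·152 = 114
u_19 = 227·114 + 214·80 + 112·45 + 191·155 + 227·180 = 231
u_20 = 227·231 + 214·114 + 112·80 + 191·45 + 227·155 = 37
u_21 = 227·37 + 214·231 + 112·114 + 191·80 + 227·45 = 96
u_22 = 227·96 + 214·37 + 112·231 + 191·114 + 227·80 = 28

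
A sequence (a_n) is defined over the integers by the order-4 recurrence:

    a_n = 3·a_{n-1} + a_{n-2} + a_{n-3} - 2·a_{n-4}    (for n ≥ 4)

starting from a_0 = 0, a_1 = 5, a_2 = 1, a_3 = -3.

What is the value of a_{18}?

a_4 = 3·-3 + 1·1 + 1·5 + -2·0 = -3
a_5 = 3·-3 + 1·-3 + 1·1 + -2·5 = -21
a_6 = 3·-21 + 1·-3 + 1·-3 + -2·1 = -71
a_7 = 3·-71 + 1·-21 + 1·-3 + -2·-3 = -231
a_8 = 3·-231 + 1·-71 + 1·-21 + -2·-3 = -779
a_9 = 3·-779 + 1·-231 + 1·-71 + -2·-21 = -2597
a_10 = 3·-2597 + 1·-779 + 1·-231 + -2·-71 = -8659
a_11 = 3·-8659 + 1·-2597 + 1·-779 + -2·-231 = -28891
a_12 = 3·-28891 + 1·-8659 + 1·-2597 + -2·-779 = -96371
a_13 = 3·-96371 + 1·-28891 + 1·-8659 + -2·-2597 = -321469
a_14 = 3·-321469 + 1·-96371 + 1·-28891 + -2·-8659 = -1072351
a_15 = 3·-1072351 + 1·-321469 + 1·-96371 + -2·-28891 = -3577111
a_16 = 3·-3577111 + 1·-1072351 + 1·-321469 + -2·-96371 = -11932411
a_17 = 3·-11932411 + 1·-3577111 + 1·-1072351 + -2·-321469 = -39803757
a_18 = 3·-39803757 + 1·-11932411 + 1·-3577111 + -2·-1072351 = -132776091

-132776091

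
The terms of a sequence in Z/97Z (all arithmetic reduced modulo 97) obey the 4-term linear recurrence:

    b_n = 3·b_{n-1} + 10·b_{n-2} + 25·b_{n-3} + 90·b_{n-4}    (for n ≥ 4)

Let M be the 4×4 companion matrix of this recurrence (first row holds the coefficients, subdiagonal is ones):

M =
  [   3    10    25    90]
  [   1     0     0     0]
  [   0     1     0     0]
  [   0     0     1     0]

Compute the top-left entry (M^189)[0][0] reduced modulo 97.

(M^189)[0][0] is the top entry after applying M 189 times to the unit state (1, 0, 0, 0). Equivalently it is h_{192} for the auxiliary sequence (h_n) obeying the same recurrence with h_3 = 1 and h_i = 0 for 0 ≤ i < 3:
h_4 = 3·1 + 10·0 + 25·0 + 90·0 = 3
h_5 = 3·3 + 10·1 + 25·0 + 90·0 = 19
h_6 = 3·19 + 10·3 + 25·1 + 90·0 = 15
h_7 = 3·15 + 10·19 + 25·3 + 90·1 = 12
h_8 = 3·12 + 10·15 + 25·19 + 90·3 = 58
h_9 = 3·58 + 10·12 + 25·15 + 90·19 = 51
Continuing the recurrence:
  h_10 = 55;  h_11 = 4;  h_12 = 73;  h_13 = 16;  h_14 = 8;  h_15 = 41
  h_16 = 92;  h_17 = 95;  h_18 = 40;  h_19 = 76;  h_20 = 31;  h_21 = 24
  h_22 = 62;  h_23 = 87;  h_24 = 3;  h_25 = 30;  h_26 = 18;  h_27 = 14
  h_28 = 78;  h_29 = 32;  h_30 = 33;  h_31 = 40;  h_32 = 25;  h_33 = 9
  h_34 = 76;  h_35 = 81;  h_36 = 83;  h_37 = 83;  h_38 = 50;  h_39 = 63
  h_40 = 49;  h_41 = 88;  h_42 = 39;  h_43 = 35;  h_44 = 24;  h_45 = 5
  h_46 = 81;  h_47 = 66;  h_48 = 92;  h_49 = 16;  h_50 = 14;  h_51 = 3
  h_52 = 2;  h_53 = 80;  h_54 = 43;  h_55 = 85;  h_56 = 52;  h_57 = 66
  h_58 = 20;  h_59 = 67;  h_60 = 38;  h_61 = 46;  h_62 = 16;  h_63 = 19
  h_64 = 34;  h_65 = 79;  h_66 = 67;  h_67 = 59;  h_68 = 62;  h_69 = 55
  h_70 = 45;  h_71 = 76;  h_72 = 67;  h_73 = 52;  h_74 = 83;  h_75 = 69
  h_76 = 25;  h_77 = 51;  h_78 = 92;  h_79 = 55;  h_80 = 51;  h_81 = 27
  h_82 = 61;  h_83 = 82;  h_84 = 10;  h_85 = 52;  h_86 = 36;  h_87 = 13
  h_88 = 77;  h_89 = 24;  h_90 = 42;  h_91 = 66;  h_92 = 0;  h_93 = 87
  h_94 = 65;  h_95 = 21;  h_96 = 75;  h_97 = 93;  h_98 = 32;  h_99 = 38
  h_100 = 3;  h_101 = 53;  h_102 = 42;  h_103 = 77;  h_104 = 15;  h_105 = 39
  h_106 = 55;  h_107 = 3;  h_108 = 71;  h_109 = 84;  h_110 = 70;  h_111 = 88
  h_112 = 45;  h_113 = 43;  h_114 = 58;  h_115 = 46;  h_116 = 23;  h_117 = 29
  h_118 = 91;  h_119 = 40;  h_120 = 42;  h_121 = 76;  h_122 = 41;  h_123 = 4
  h_124 = 88;  h_125 = 21;  h_126 = 77;  h_127 = 91;  h_128 = 79;  h_129 = 15
  h_130 = 49;  h_131 = 83;  h_132 = 76;  h_133 = 44;  h_134 = 5;  h_135 = 28
  h_136 = 23;  h_137 = 69;  h_138 = 35;  h_139 = 10;  h_140 = 4;  h_141 = 19
  h_142 = 5;  h_143 = 41;  h_144 = 38;  h_145 = 31;  h_146 = 8;  h_147 = 27
  h_148 = 88;  h_149 = 32;  h_150 = 43;  h_151 = 35;  h_152 = 40;  h_153 = 60
  h_154 = 87;  h_155 = 64;  h_156 = 51;  h_157 = 26;  h_158 = 27;  h_159 = 4
  h_160 = 90;  h_161 = 27;  h_162 = 19;  h_163 = 27;  h_164 = 25;  h_165 = 49
  h_166 = 66;  h_167 = 57;  h_168 = 38;  h_169 = 51;  h_170 = 41;  h_171 = 20
  h_172 = 24;  h_173 = 67;  h_174 = 72;  h_175 = 85;  h_176 = 57;  h_177 = 24
  h_178 = 32;  h_179 = 2;  h_180 = 42;  h_181 = 2;  h_182 = 58;  h_183 = 66
  h_184 = 49;  h_185 = 12;  h_186 = 24;  h_187 = 82;  h_188 = 55;  h_189 = 46
  h_190 = 48
h_191 = 3·48 + 10·46 + 25·55 + 90·82 = 47
h_192 = 3·47 + 10·48 + 25·46 + 90·55 = 28

28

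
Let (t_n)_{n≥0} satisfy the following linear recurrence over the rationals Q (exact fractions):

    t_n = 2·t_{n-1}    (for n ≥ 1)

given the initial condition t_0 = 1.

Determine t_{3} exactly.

8

t_1 = 2·1 = 2
t_2 = 2·2 = 4
t_3 = 2·4 = 8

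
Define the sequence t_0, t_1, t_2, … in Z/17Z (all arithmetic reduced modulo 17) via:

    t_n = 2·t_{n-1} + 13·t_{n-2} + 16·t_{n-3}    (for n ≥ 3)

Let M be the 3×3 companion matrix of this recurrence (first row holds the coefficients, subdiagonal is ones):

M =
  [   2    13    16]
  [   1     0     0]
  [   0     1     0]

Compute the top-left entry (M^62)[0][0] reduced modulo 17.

4

(M^62)[0][0] is the top entry after applying M 62 times to the unit state (1, 0, 0). Equivalently it is h_{64} for the auxiliary sequence (h_n) obeying the same recurrence with h_2 = 1 and h_i = 0 for 0 ≤ i < 2:
h_3 = 2·1 + 13·0 + 16·0 = 2
h_4 = 2·2 + 13·1 + 16·0 = 0
h_5 = 2·0 + 13·2 + 16·1 = 8
h_6 = 2·8 + 13·0 + 16·2 = 14
h_7 = 2·14 + 13·8 + 16·0 = 13
h_8 = 2·13 + 13·14 + 16·8 = 13
h_9 = 2·13 + 13·13 + 16·14 = 11
h_10 = 2·11 + 13·13 + 16·13 = 8
h_11 = 2·8 + 13·11 + 16·13 = 10
h_12 = 2·10 + 13·8 + 16·11 = 11
h_13 = 2·11 + 13·10 + 16·8 = 8
h_14 = 2·8 + 13·11 + 16·10 = 13
h_15 = 2·13 + 13·8 + 16·11 = 0
h_16 = 2·0 + 13·13 + 16·8 = 8
h_17 = 2·8 + 13·0 + 16·13 = 3
h_18 = 2·3 + 13·8 + 16·0 = 8
h_19 = 2·8 + 13·3 + 16·8 = 13
h_20 = 2·13 + 13·8 + 16·3 = 8
h_21 = 2·8 + 13·13 + 16·8 = 7
h_22 = 2·7 + 13·8 + 16·13 = 3
h_23 = 2·3 + 13·7 + 16·8 = 4
h_24 = 2·4 + 13·3 + 16·7 = 6
h_25 = 2·6 + 13·4 + 16·3 = 10
h_26 = 2·10 + 13·6 + 16·4 = 9
h_27 = 2·9 + 13·10 + 16·6 = 6
h_28 = 2·6 + 13·9 + 16·10 = 0
h_29 = 2·0 + 13·6 + 16·9 = 1
h_30 = 2·1 + 13·0 + 16·6 = 13
h_31 = 2·13 + 13·1 + 16·0 = 5
h_32 = 2·5 + 13·13 + 16·1 = 8
h_33 = 2·8 + 13·5 + 16·13 = 0
h_34 = 2·0 + 13·8 + 16·5 = 14
h_35 = 2·14 + 13·0 + 16·8 = 3
h_36 = 2·3 + 13·14 + 16·0 = 1
h_37 = 2·1 + 13·3 + 16·14 = 10
h_38 = 2·10 + 13·1 + 16·3 = 13
h_39 = 2·13 + 13·10 + 16·1 = 2
h_40 = 2·2 + 13·13 + 16·10 = 10
h_41 = 2·10 + 13·2 + 16·13 = 16
h_42 = 2·16 + 13·10 + 16·2 = 7
h_43 = 2·7 + 13·16 + 16·10 = 8
h_44 = 2·8 + 13·7 + 16·16 = 6
h_45 = 2·6 + 13·8 + 16·7 = 7
h_46 = 2·7 + 13·6 + 16·8 = 16
h_47 = 2·16 + 13·7 + 16·6 = 15
h_48 = 2·15 + 13·16 + 16·7 = 10
h_49 = 2·10 + 13·15 + 16·16 = 12
h_50 = 2·12 + 13·10 + 16·15 = 3
h_51 = 2·3 + 13·12 + 16·10 = 16
h_52 = 2·16 + 13·3 + 16·12 = 8
h_53 = 2·8 + 13·16 + 16·3 = 0
h_54 = 2·0 + 13·8 + 16·16 = 3
h_55 = 2·3 + 13·0 + 16·8 = 15
h_56 = 2·15 + 13·3 + 16·0 = 1
h_57 = 2·1 + 13·15 + 16·3 = 7
h_58 = 2·7 + 13·1 + 16·15 = 12
h_59 = 2·12 + 13·7 + 16·1 = 12
h_60 = 2·12 + 13·12 + 16·7 = 3
h_61 = 2·3 + 13·12 + 16·12 = 14
h_62 = 2·14 + 13·3 + 16·12 = 4
h_63 = 2·4 + 13·14 + 16·3 = 0
h_64 = 2·0 + 13·4 + 16·14 = 4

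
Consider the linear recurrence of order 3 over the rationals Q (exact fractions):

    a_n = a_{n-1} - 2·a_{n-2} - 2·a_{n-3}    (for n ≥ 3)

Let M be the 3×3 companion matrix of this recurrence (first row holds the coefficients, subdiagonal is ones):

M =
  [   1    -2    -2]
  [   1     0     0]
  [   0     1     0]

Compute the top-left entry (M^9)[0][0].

(M^9)[0][0] is the top entry after applying M 9 times to the unit state (1, 0, 0). Equivalently it is h_{11} for the auxiliary sequence (h_n) obeying the same recurrence with h_2 = 1 and h_i = 0 for 0 ≤ i < 2:
h_3 = 1·1 + -2·0 + -2·0 = 1
h_4 = 1·1 + -2·1 + -2·0 = -1
h_5 = 1·-1 + -2·1 + -2·1 = -5
h_6 = 1·-5 + -2·-1 + -2·1 = -5
h_7 = 1·-5 + -2·-5 + -2·-1 = 7
h_8 = 1·7 + -2·-5 + -2·-5 = 27
h_9 = 1·27 + -2·7 + -2·-5 = 23
h_10 = 1·23 + -2·27 + -2·7 = -45
h_11 = 1·-45 + -2·23 + -2·27 = -145

-145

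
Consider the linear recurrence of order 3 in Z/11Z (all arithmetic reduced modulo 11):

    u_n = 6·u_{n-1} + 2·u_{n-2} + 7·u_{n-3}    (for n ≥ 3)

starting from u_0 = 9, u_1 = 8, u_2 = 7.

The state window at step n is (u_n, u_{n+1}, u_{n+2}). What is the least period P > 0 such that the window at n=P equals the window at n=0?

1330

n=0: window = (9, 8, 7)
n=1: window = (8, 7, 0)
n=2: window = (7, 0, 4)
n=3: window = (0, 4, 7)
n=4: window = (4, 7, 6)
n=5: window = (7, 6, 1)
n=6: window = (6, 1, 1)
n=7: window = (1, 1, 6)
n=8: window = (1, 6, 1)
n=9: window = (6, 1, 3)
n=10: window = (1, 3, 7)
n=11: window = (3, 7, 0)
n=12: window = (7, 0, 2)
n=13: window = (0, 2, 6)
n=14: window = (2, 6, 7)
n=15: window = (6, 7, 2)
n=16: window = (7, 2, 2)
n=17: window = (2, 2, 10)
n=18: window = (2, 10, 1)
n=19: window = (10, 1, 7)
n=20: window = (1, 7, 4)
n=21: window = (7, 4, 1)
n=22: window = (4, 1, 8)
n=23: window = (1, 8, 1)
n=24: window = (8, 1, 7)
n=25: window = (1, 7, 1)
n=26: window = (7, 1, 5)
n=27: window = (1, 5, 4)
n=28: window = (5, 4, 8)
n=29: window = (4, 8, 3)
n=30: window = (8, 3, 7)
n=31: window = (3, 7, 5)
n=32: window = (7, 5, 10)
n=33: window = (5, 10, 9)
n=34: window = (10, 9, 10)
n=35: window = (9, 10, 5)
n=36: window = (10, 5, 3)
n=37: window = (5, 3, 10)
n=38: window = (3, 10, 2)
n=39: window = (10, 2, 9)
n=40: window = (2, 9, 7)
…
n=1328: window = (1, 1, 9)
n=1329: window = (1, 9, 8)
n=1330: window = (9, 8, 7)
window at n=1330 equals window at n=0 → period = 1330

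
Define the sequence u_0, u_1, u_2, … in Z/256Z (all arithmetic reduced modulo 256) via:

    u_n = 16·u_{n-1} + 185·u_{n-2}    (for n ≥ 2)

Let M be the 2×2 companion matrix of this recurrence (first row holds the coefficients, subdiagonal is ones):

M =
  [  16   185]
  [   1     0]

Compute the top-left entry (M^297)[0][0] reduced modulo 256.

80

(M^297)[0][0] is the top entry after applying M 297 times to the unit state (1, 0). Equivalently it is h_{298} for the auxiliary sequence (h_n) obeying the same recurrence with h_1 = 1 and h_i = 0 for 0 ≤ i < 1:
h_2 = 16·1 + 185·0 = 16
h_3 = 16·16 + 185·1 = 185
h_4 = 16·185 + 185·16 = 32
h_5 = 16·32 + 185·185 = 177
h_6 = 16·177 + 185·32 = 48
h_7 = 16·48 + 185·177 = 233
h_8 = 16·233 + 185·48 = 64
h_9 = 16·64 + 185·233 = 97
h_10 = 16·97 + 185·64 = 80
h_11 = 16·80 + 185·97 = 25
h_12 = 16·25 + 185·80 = 96
h_13 = 16·96 + 185·25 = 17
h_14 = 16·17 + 185·96 = 112
h_15 = 16·112 + 185·17 = 73
h_16 = 16·73 + 185·112 = 128
h_17 = 16·128 + 185·73 = 193
h_18 = 16·193 + 185·128 = 144
h_19 = 16·144 + 185·193 = 121
h_20 = 16·121 + 185·144 = 160
h_21 = 16·160 + 185·121 = 113
h_22 = 16·113 + 185·160 = 176
h_23 = 16·176 + 185·113 = 169
h_24 = 16·169 + 185·176 = 192
h_25 = 16·192 + 185·169 = 33
h_26 = 16·33 + 185·192 = 208
h_27 = 16·208 + 185·33 = 217
h_28 = 16·217 + 185·208 = 224
h_29 = 16·224 + 185·217 = 209
h_30 = 16·209 + 185·224 = 240
h_31 = 16·240 + 185·209 = 9
h_32 = 16·9 + 185·240 = 0
h_33 = 16·0 + 185·9 = 129
h_34 = 16·129 + 185·0 = 16
h_35 = 16·16 + 185·129 = 57
h_36 = 16·57 + 185·16 = 32
h_37 = 16·32 + 185·57 = 49
h_38 = 16·49 + 185·32 = 48
h_39 = 16·48 + 185·49 = 105
h_40 = 16·105 + 185·48 = 64
h_41 = 16·64 + 185·105 = 225
h_42 = 16·225 + 185·64 = 80
h_43 = 16·80 + 185·225 = 153
h_44 = 16·153 + 185·80 = 96
h_45 = 16·96 + 185·153 = 145
h_46 = 16·145 + 185·96 = 112
h_47 = 16·112 + 185·145 = 201
h_48 = 16·201 + 185·112 = 128
h_49 = 16·128 + 185·201 = 65
h_50 = 16·65 + 185·128 = 144
h_51 = 16·144 + 185·65 = 249
h_52 = 16·249 + 185·144 = 160
h_53 = 16·160 + 185·249 = 241
h_54 = 16·241 + 185·160 = 176
h_55 = 16·176 + 185·241 = 41
h_56 = 16·41 + 185·176 = 192
h_57 = 16·192 + 185·41 = 161
h_58 = 16·161 + 185·192 = 208
h_59 = 16·208 + 185·161 = 89
h_60 = 16·89 + 185·208 = 224
h_61 = 16·224 + 185·89 = 81
h_62 = 16·81 + 185·224 = 240
h_63 = 16·240 + 185·81 = 137
h_64 = 16·137 + 185·240 = 0
h_65 = 16·0 + 185·137 = 1
(h_64, h_65) = (0, 1) = (h_0, h_1), so the sequence has period 64.
298 ≡ 42 (mod 64), hence h_298 = h_42 = 80.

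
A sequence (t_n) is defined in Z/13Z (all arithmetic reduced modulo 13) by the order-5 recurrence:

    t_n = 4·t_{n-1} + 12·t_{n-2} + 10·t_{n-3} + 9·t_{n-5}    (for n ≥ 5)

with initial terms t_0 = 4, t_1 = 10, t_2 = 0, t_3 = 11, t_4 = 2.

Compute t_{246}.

7

t_5 = 4·2 + 12·11 + 10·0 + 0·10 + 9·4 = 7
t_6 = 4·7 + 12·2 + 10·11 + 0·0 + 9·10 = 5
t_7 = 4·5 + 12·7 + 10·2 + 0·11 + 9·0 = 7
t_8 = 4·7 + 12·5 + 10·7 + 0·2 + 9·11 = 10
t_9 = 4·10 + 12·7 + 10·5 + 0·7 + 9·2 = 10
t_10 = 4·10 + 12·10 + 10·7 + 0·5 + 9·7 = 7
Continuing the recurrence:
  t_11 = 7;  t_12 = 2;  t_13 = 5;  t_14 = 9;  t_15 = 10;  t_16 = 1
  t_17 = 11;  t_18 = 6;  t_19 = 0;  t_20 = 12;  t_21 = 0;  t_22 = 9
  t_23 = 2;  t_24 = 12;  t_25 = 10;  t_26 = 9;  t_27 = 6;  t_28 = 3
  t_29 = 9;  t_30 = 1;  t_31 = 2;  t_32 = 8;  t_33 = 2;  t_34 = 10
  t_35 = 10;  t_36 = 3;  t_37 = 5;  t_38 = 5;  t_39 = 5;  t_40 = 12
  t_41 = 3;  t_42 = 4;  t_43 = 9;  t_44 = 3;  t_45 = 8;  t_46 = 3
  t_47 = 5;  t_48 = 9;  t_49 = 10;  t_50 = 10;  t_51 = 4;  t_52 = 8
  t_53 = 1;  t_54 = 9;  t_55 = 10;  t_56 = 12;  t_57 = 5;  t_58 = 0
  t_59 = 1;  t_60 = 1;  t_61 = 7;  t_62 = 4;  t_63 = 6;  t_64 = 8
  t_65 = 10;  t_66 = 12;  t_67 = 11;  t_68 = 4;  t_69 = 2;  t_70 = 9
  t_71 = 0;  t_72 = 6;  t_73 = 7;  t_74 = 1;  t_75 = 8;  t_76 = 10
  t_77 = 5;  t_78 = 10;  t_79 = 1;  t_80 = 12;  t_81 = 3;  t_82 = 3
  t_83 = 11;  t_84 = 2;  t_85 = 5;  t_86 = 12;  t_87 = 12;  t_88 = 3
  t_89 = 8;  t_90 = 12;  t_91 = 9;  t_92 = 4;  t_93 = 11;  t_94 = 7
  t_95 = 9;  t_96 = 12;  t_97 = 2;  t_98 = 3;  t_99 = 11;  t_100 = 12
  t_101 = 6;  t_102 = 10;  t_103 = 12;  t_104 = 2;  t_105 = 9;  t_106 = 0
  t_107 = 10;  t_108 = 4;  t_109 = 11;  t_110 = 0;  t_111 = 3;  t_112 = 4
  t_113 = 10;  t_114 = 9;  t_115 = 1;  t_116 = 5;  t_117 = 2;  t_118 = 12
  t_119 = 8;  t_120 = 10;  t_121 = 2;  t_122 = 5;  t_123 = 5;  t_124 = 3
  t_125 = 4;  t_126 = 3;  t_127 = 5;  t_128 = 11;  t_129 = 5;  t_130 = 4
  t_131 = 5;  t_132 = 7;  t_133 = 6;  t_134 = 8;  t_135 = 2;  t_136 = 1
  t_137 = 2;  t_138 = 3;  t_139 = 1;  t_140 = 0;  t_141 = 12;  t_142 = 11
  t_143 = 7;  t_144 = 3;  t_145 = 11;  t_146 = 11;  t_147 = 6;  t_148 = 4
  t_149 = 4;  t_150 = 2;  t_151 = 0;  t_152 = 1;  t_153 = 8;  t_154 = 2
  t_155 = 2;  t_156 = 8;  t_157 = 7;  t_158 = 8;  t_159 = 6;  t_160 = 0
  t_161 = 3;  t_162 = 5;  t_163 = 11;  t_164 = 6;  t_165 = 11;  t_166 = 6
  t_167 = 1;  t_168 = 12;  t_169 = 5;  t_170 = 0;  t_171 = 0;  t_172 = 7
  t_173 = 6;  t_174 = 10;  t_175 = 0;  t_176 = 11;  t_177 = 12;  t_178 = 0
  t_179 = 6;  t_180 = 1;  t_181 = 6;  t_182 = 9;  t_183 = 1;  t_184 = 5
  t_185 = 1;  t_186 = 11;  t_187 = 5;  t_188 = 2;  t_189 = 2;  t_190 = 0
  t_191 = 0;  t_192 = 0;  t_193 = 5;  t_194 = 12;  t_195 = 4;  t_196 = 2
  t_197 = 7;  t_198 = 7;  t_199 = 6;  t_200 = 6;  t_201 = 2;  t_202 = 8
  t_203 = 10;  t_204 = 2;  t_205 = 2;  t_206 = 7;  t_207 = 1;  t_208 = 3
  t_209 = 8;  t_210 = 5;  t_211 = 1;  t_212 = 10;  t_213 = 12;  t_214 = 3
  t_215 = 2;  t_216 = 4;  t_217 = 4;  t_218 = 10;  t_219 = 12;  t_220 = 5
  t_221 = 1;  t_222 = 12;  t_223 = 5;  t_224 = 9;  t_225 = 1;  t_226 = 2
  t_227 = 10;  t_228 = 2;  t_229 = 8;  t_230 = 9;  t_231 = 1;  t_232 = 9
  t_233 = 0;  t_234 = 8;  t_235 = 8;  t_236 = 7;  t_237 = 12;  t_238 = 4
  t_239 = 3;  t_240 = 5;  t_241 = 3;  t_242 = 2;  t_243 = 0;  t_244 = 3
t_245 = 4·3 + 12·0 + 10·2 + 0·3 + 9·5 = 12
t_246 = 4·12 + 12·3 + 10·0 + 0·2 + 9·3 = 7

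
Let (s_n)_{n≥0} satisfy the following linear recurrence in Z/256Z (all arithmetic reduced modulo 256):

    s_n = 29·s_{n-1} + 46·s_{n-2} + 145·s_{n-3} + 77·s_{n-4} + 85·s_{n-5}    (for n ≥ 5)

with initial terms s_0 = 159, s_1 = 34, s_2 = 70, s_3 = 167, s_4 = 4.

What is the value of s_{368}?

113

s_5 = 29·4 + 46·167 + 145·70 + 77·34 + 85·159 = 33
s_6 = 29·33 + 46·4 + 145·167 + 77·70 + 85·34 = 100
s_7 = 29·100 + 46·33 + 145·4 + 77·167 + 85·70 = 255
s_8 = 29·255 + 46·100 + 145·33 + 77·4 + 85·167 = 51
s_9 = 29·51 + 46·255 + 145·100 + 77·33 + 85·4 = 126
s_10 = 29·126 + 46·51 + 145·255 + 77·100 + 85·33 = 232
Continuing the recurrence:
  s_11 = 182;  s_12 = 174;  s_13 = 167;  s_14 = 227;  s_15 = 13;  s_16 = 158
  s_17 = 208;  s_18 = 11;  s_19 = 101;  s_20 = 18;  s_21 = 113;  s_22 = 157
  s_23 = 81;  s_24 = 87;  s_25 = 77;  s_26 = 250;  s_27 = 237;  s_28 = 114
  s_29 = 38;  s_30 = 202;  s_31 = 147;  s_32 = 116;  s_33 = 64;  s_34 = 187
  s_35 = 172;  s_36 = 9;  s_37 = 156;  s_38 = 53;  s_39 = 245;  s_40 = 116
  s_41 = 24;  s_42 = 18;  s_43 = 88;  s_44 = 9;  s_45 = 195;  s_46 = 239
  s_47 = 168;  s_48 = 90;  s_49 = 101;  s_50 = 103;  s_51 = 174;  s_52 = 71
  s_53 = 233;  s_54 = 57;  s_55 = 19;  s_56 = 127;  s_57 = 190;  s_58 = 157
  s_59 = 128;  s_60 = 214;  s_61 = 124;  s_62 = 79;  s_63 = 18;  s_64 = 86
  s_65 = 19;  s_66 = 188;  s_67 = 17;  s_68 = 80;  s_69 = 223;  s_70 = 31
  s_71 = 110;  s_72 = 12;  s_73 = 82;  s_74 = 30;  s_75 = 79;  s_76 = 235
  s_77 = 117;  s_78 = 122;  s_79 = 172;  s_80 = 151;  s_81 = 85;  s_82 = 186
  s_83 = 29;  s_84 = 97;  s_85 = 65;  s_86 = 99;  s_87 = 81;  s_88 = 150
  s_89 = 97;  s_90 = 46;  s_91 = 214;  s_92 = 118;  s_93 = 219;  s_94 = 68
  s_95 = 136;  s_96 = 55;  s_97 = 60;  s_98 = 225;  s_99 = 232;  s_100 = 101
  s_101 = 225;  s_102 = 164;  s_103 = 180;  s_104 = 182;  s_105 = 16;  s_106 = 129
  s_107 = 43;  s_108 = 159;  s_109 = 12;  s_110 = 102;  s_111 = 137;  s_112 = 191
  s_113 = 110;  s_114 = 11;  s_115 = 69;  s_116 = 9;  s_117 = 39;  s_118 = 243
  s_119 = 10;  s_120 = 129;  s_121 = 196;  s_122 = 22;  s_123 = 120;  s_124 = 175
  s_125 = 162;  s_126 = 118;  s_127 = 255;  s_128 = 84;  s_129 = 1;  s_130 = 236
  s_131 = 95;  s_132 = 171;  s_133 = 78;  s_134 = 176;  s_135 = 190;  s_136 = 78
  s_137 = 231;  s_138 = 163;  s_139 = 189;  s_140 = 22;  s_141 = 40;  s_142 = 67
  s_143 = 53;  s_144 = 18;  s_145 = 217;  s_146 = 69;  s_147 = 49;  s_148 = 223
  s_149 = 101;  s_150 = 18;  s_151 = 37;  s_152 = 250;  s_153 = 150;  s_154 = 210
  s_155 = 115;  s_156 = 52;  s_157 = 160;  s_158 = 147;  s_159 = 44;  s_160 = 217
  s_161 = 36;  s_162 = 85;  s_163 = 13;  s_164 = 4;  s_165 = 208;  s_166 = 42
  s_167 = 136;  s_168 = 73;  s_169 = 99;  s_170 = 15;  s_171 = 176;  s_172 = 210
  s_173 = 237;  s_174 = 167;  s_175 = 94;  s_176 = 127;  s_177 = 225;  s_178 = 121
  s_179 = 203;  s_180 = 151;  s_181 = 246;  s_182 = 21;  s_183 = 88;  s_184 = 230
  s_185 = 228;  s_186 = 255;  s_187 = 146;  s_188 = 230;  s_189 = 171;  s_190 = 204
  s_191 = 177;  s_192 = 56;  s_193 = 127;  s_194 = 215;  s_195 = 222;  s_196 = 84
  s_197 = 250;  s_198 = 254;  s_199 = 111;  s_200 = 203;  s_201 = 229;  s_202 = 178
  s_203 = 4;  s_204 = 15;  s_205 = 133;  s_206 = 154;  s_207 = 37;  s_208 = 9
  s_209 = 225;  s_210 = 139;  s_211 = 137;  s_212 = 238;  s_213 = 249;  s_214 = 22
  s_215 = 102;  s_216 = 158;  s_217 = 155;  s_218 = 4;  s_219 = 200;  s_220 = 143
  s_221 = 124;  s_222 = 177;  s_223 = 208;  s_224 = 5;  s_225 = 249;  s_226 = 84
  s_227 = 108;  s_228 = 238;  s_229 = 128;  s_230 = 97;  s_231 = 43;  s_232 = 63
  s_233 = 84;  s_234 = 222;  s_235 = 17;  s_236 = 159;  s_237 = 254;  s_238 = 163
  s_239 = 253;  s_240 = 73;  s_241 = 63;  s_242 = 235;  s_243 = 130;  s_244 = 153
  s_245 = 252;  s_246 = 70;  s_247 = 0;  s_248 = 127;  s_249 = 162;  s_250 = 230
  s_251 = 87;  s_252 = 36;  s_253 = 225;  s_254 = 52;  s_255 = 63;  s_256 = 163
  s_257 = 222;  s_258 = 120;  s_259 = 6;  s_260 = 238;  s_261 = 231;  s_262 = 35
  s_263 = 237;  s_264 = 142;  s_265 = 0;  s_266 = 251;  s_267 = 197;  s_268 = 210
  s_269 = 129;  s_270 = 109;  s_271 = 17;  s_272 = 39;  s_273 = 189;  s_274 = 170
  s_275 = 157;  s_276 = 194;  s_277 = 70;  s_278 = 154;  s_279 = 147;  s_280 = 116
  s_281 = 64;  s_282 = 235;  s_283 = 44;  s_284 = 41;  s_285 = 108;  s_286 = 117
  s_287 = 37;  s_288 = 84;  s_289 = 136;  s_290 = 130;  s_291 = 184;  s_292 = 201
  s_293 = 67;  s_294 = 47;  s_295 = 184;  s_296 = 202;  s_297 = 117;  s_298 = 39
  s_299 = 206;  s_300 = 119;  s_301 = 217;  s_302 = 57;  s_303 = 195;  s_304 = 111
  s_305 = 174;  s_306 = 77;  s_307 = 112;  s_308 = 54;  s_309 = 12;  s_310 = 111
  s_311 = 146;  s_312 = 182;  s_313 = 67;  s_314 = 92;  s_315 = 81;  s_316 = 224
  s_317 = 159;  s_318 = 15;  s_319 = 14;  s_320 = 156;  s_321 = 226;  s_322 = 222
  s_323 = 79;  s_324 = 107;  s_325 = 213;  s_326 = 234;  s_327 = 220;  s_328 = 7
  s_329 = 117;  s_330 = 58;  s_331 = 109;  s_332 = 49;  s_333 = 129;  s_334 = 115
  s_335 = 1;  s_336 = 198;  s_337 = 209;  s_338 = 62;  s_339 = 54;  s_340 = 134
  s_341 = 155;  s_342 = 68;  s_343 = 72;  s_344 = 103;  s_345 = 60;  s_346 = 1
  s_347 = 120;  s_348 = 165;  s_349 = 17;  s_350 = 196;  s_351 = 36;  s_352 = 102
  s_353 = 240;  s_354 = 129;  s_355 = 107;  s_356 = 223;  s_357 = 156;  s_358 = 214
  s_359 = 153;  s_360 = 191;  s_361 = 78;  s_362 = 251;  s_363 = 181;  s_364 = 9
  s_365 = 151;  s_366 = 163
s_367 = 29·163 + 46·151 + 145·9 + 77·181 + 85·251 = 122
s_368 = 29·122 + 46·163 + 145·151 + 77·9 + 85·181 = 113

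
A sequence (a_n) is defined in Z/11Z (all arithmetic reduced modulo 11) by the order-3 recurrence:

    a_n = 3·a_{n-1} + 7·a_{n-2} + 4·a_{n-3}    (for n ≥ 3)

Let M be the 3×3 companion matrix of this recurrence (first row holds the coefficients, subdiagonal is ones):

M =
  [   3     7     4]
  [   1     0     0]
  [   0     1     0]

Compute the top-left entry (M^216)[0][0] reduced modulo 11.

3

(M^216)[0][0] is the top entry after applying M 216 times to the unit state (1, 0, 0). Equivalently it is h_{218} for the auxiliary sequence (h_n) obeying the same recurrence with h_2 = 1 and h_i = 0 for 0 ≤ i < 2:
h_3 = 3·1 + 7·0 + 4·0 = 3
h_4 = 3·3 + 7·1 + 4·0 = 5
h_5 = 3·5 + 7·3 + 4·1 = 7
h_6 = 3·7 + 7·5 + 4·3 = 2
h_7 = 3·2 + 7·7 + 4·5 = 9
h_8 = 3·9 + 7·2 + 4·7 = 3
h_9 = 3·3 + 7·9 + 4·2 = 3
h_10 = 3·3 + 7·3 + 4·9 = 0
h_11 = 3·0 + 7·3 + 4·3 = 0
h_12 = 3·0 + 7·0 + 4·3 = 1
(h_10, h_11, h_12) = (0, 0, 1) = (h_0, h_1, h_2), so the sequence has period 10.
218 ≡ 8 (mod 10), hence h_218 = h_8 = 3.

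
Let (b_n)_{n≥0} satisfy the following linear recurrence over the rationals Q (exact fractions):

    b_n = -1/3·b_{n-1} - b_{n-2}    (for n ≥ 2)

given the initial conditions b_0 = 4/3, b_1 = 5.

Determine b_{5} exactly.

b_2 = -1/3·5 + -1·4/3 = -3
b_3 = -1/3·-3 + -1·5 = -4
b_4 = -1/3·-4 + -1·-3 = 13/3
b_5 = -1/3·13/3 + -1·-4 = 23/9

23/9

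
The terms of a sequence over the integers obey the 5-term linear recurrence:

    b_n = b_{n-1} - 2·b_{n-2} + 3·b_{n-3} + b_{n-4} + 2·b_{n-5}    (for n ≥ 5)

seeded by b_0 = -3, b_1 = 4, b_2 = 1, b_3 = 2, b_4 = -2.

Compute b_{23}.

b_5 = 1·-2 + -2·2 + 3·1 + 1·4 + 2·-3 = -5
b_6 = 1·-5 + -2·-2 + 3·2 + 1·1 + 2·4 = 14
b_7 = 1·14 + -2·-5 + 3·-2 + 1·2 + 2·1 = 22
b_8 = 1·22 + -2·14 + 3·-5 + 1·-2 + 2·2 = -19
b_9 = 1·-19 + -2·22 + 3·14 + 1·-5 + 2·-2 = -30
b_10 = 1·-30 + -2·-19 + 3·22 + 1·14 + 2·-5 = 78
b_11 = 1·78 + -2·-30 + 3·-19 + 1·22 + 2·14 = 131
b_12 = 1·131 + -2·78 + 3·-30 + 1·-19 + 2·22 = -90
b_13 = 1·-90 + -2·131 + 3·78 + 1·-30 + 2·-19 = -186
b_14 = 1·-186 + -2·-90 + 3·131 + 1·78 + 2·-30 = 405
b_15 = 1·405 + -2·-186 + 3·-90 + 1·131 + 2·78 = 794
b_16 = 1·794 + -2·405 + 3·-186 + 1·-90 + 2·131 = -402
b_17 = 1·-402 + -2·794 + 3·405 + 1·-186 + 2·-90 = -1141
b_18 = 1·-1141 + -2·-402 + 3·794 + 1·405 + 2·-186 = 2078
b_19 = 1·2078 + -2·-1141 + 3·-402 + 1·794 + 2·405 = 4758
b_20 = 1·4758 + -2·2078 + 3·-1141 + 1·-402 + 2·794 = -1635
b_21 = 1·-1635 + -2·4758 + 3·2078 + 1·-1141 + 2·-402 = -6862
b_22 = 1·-6862 + -2·-1635 + 3·4758 + 1·2078 + 2·-1141 = 10478
b_23 = 1·10478 + -2·-6862 + 3·-1635 + 1·4758 + 2·2078 = 28211

28211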